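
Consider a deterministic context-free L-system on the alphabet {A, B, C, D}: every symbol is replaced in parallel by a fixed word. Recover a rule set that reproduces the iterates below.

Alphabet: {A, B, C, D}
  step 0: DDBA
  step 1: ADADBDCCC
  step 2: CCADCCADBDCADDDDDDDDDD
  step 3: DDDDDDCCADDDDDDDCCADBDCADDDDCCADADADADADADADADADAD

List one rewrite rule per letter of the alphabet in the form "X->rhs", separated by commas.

  step 2 ⇒ step 3: CCADCCADBDCADDDDDDDDDD ⇒ DDD·DDD·CC·AD·DDD·DDD·CC·AD·BDC·AD·DDD·CC·AD·AD·AD·AD·AD·AD·AD·AD·AD·AD
    A ↦ CC
    B ↦ BDC
    C ↦ DDD
    D ↦ AD

A->CC, B->BDC, C->DDD, D->AD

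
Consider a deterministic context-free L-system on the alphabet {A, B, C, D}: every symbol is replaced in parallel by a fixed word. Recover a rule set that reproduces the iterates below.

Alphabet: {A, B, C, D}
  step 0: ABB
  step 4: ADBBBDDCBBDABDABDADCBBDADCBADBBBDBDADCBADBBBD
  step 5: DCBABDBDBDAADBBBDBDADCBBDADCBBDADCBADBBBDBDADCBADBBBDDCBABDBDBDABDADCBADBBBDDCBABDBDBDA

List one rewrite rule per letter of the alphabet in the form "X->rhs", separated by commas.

A->DCB, B->BD, C->DBB, D->A

  step 4 ⇒ step 5: ADBBBDDCBBDABDABDADCBBDADCBADBBBDBDADCBADBBBD ⇒ DCB·A·BD·BD·BD·A·A·DBB·BD·BD·A·DCB·BD·A·DCB·BD·A·DCB·A·DBB·BD·BD·A·DCB·A·DBB·BD·DCB·A·BD·BD·BD·A·BD·A·DCB·A·DBB·BD·DCB·A·BD·BD·BD·A
    A ↦ DCB
    B ↦ BD
    C ↦ DBB
    D ↦ A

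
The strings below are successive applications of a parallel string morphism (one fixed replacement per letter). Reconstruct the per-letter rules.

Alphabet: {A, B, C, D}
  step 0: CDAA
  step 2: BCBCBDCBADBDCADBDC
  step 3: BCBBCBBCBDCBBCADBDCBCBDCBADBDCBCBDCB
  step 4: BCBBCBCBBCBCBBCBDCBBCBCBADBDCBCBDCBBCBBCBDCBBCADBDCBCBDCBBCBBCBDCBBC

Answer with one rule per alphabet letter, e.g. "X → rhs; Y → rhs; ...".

A->AD, B->BC, C->B, D->BDC

  step 3 ⇒ step 4: BCBBCBBCBDCBBCADBDCBCBDCBADBDCBCBDCB ⇒ BC·B·BC·BC·B·BC·BC·B·BC·BDC·B·BC·BC·B·AD·BDC·BC·BDC·B·BC·B·BC·BDC·B·BC·AD·BDC·BC·BDC·B·BC·B·BC·BDC·B·BC
    A ↦ AD
    B ↦ BC
    C ↦ B
    D ↦ BDC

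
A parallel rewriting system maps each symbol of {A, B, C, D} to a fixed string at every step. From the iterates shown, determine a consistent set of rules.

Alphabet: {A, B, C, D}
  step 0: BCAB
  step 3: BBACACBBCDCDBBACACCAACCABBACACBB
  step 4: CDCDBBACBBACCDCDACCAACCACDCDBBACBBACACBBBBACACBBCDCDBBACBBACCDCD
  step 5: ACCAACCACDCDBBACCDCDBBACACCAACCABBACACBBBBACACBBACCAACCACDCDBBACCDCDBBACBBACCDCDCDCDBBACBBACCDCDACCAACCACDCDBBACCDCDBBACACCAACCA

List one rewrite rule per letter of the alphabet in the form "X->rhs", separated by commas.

  step 4 ⇒ step 5: CDCDBBACBBACCDCDACCAACCACDCDBBACBBACACBBBBACACBBCDCDBBACBBACCDCD ⇒ AC·CA·AC·CA·CD·CD·BB·AC·CD·CD·BB·AC·AC·CA·AC·CA·BB·AC·AC·BB·BB·AC·AC·BB·AC·CA·AC·CA·CD·CD·BB·AC·CD·CD·BB·AC·BB·AC·CD·CD·CD·CD·BB·AC·BB·AC·CD·CD·AC·CA·AC·CA·CD·CD·BB·AC·CD·CD·BB·AC·AC·CA·AC·CA
    A ↦ BB
    B ↦ CD
    C ↦ AC
    D ↦ CA

A->BB, B->CD, C->AC, D->CA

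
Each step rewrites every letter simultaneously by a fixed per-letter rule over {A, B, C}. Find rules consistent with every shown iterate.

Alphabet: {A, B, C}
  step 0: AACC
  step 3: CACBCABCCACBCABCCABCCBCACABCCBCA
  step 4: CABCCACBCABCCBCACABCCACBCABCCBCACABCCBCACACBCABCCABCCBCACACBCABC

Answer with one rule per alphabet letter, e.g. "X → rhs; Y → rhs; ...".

  step 3 ⇒ step 4: CACBCABCCACBCABCCABCCBCACABCCBCA ⇒ CA·BC·CA·CB·CA·BC·CB·CA·CA·BC·CA·CB·CA·BC·CB·CA·CA·BC·CB·CA·CA·CB·CA·BC·CA·BC·CB·CA·CA·CB·CA·BC
    A ↦ BC
    B ↦ CB
    C ↦ CA

A->BC, B->CB, C->CA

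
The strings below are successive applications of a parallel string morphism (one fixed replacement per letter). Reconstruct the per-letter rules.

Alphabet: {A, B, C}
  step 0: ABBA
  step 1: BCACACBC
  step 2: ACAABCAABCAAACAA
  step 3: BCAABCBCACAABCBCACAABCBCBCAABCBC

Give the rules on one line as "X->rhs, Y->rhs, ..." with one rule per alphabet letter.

  step 2 ⇒ step 3: ACAABCAABCAAACAA ⇒ BC·AA·BC·BC·AC·AA·BC·BC·AC·AA·BC·BC·BC·AA·BC·BC
    A ↦ BC
    B ↦ AC
    C ↦ AA

A->BC, B->AC, C->AA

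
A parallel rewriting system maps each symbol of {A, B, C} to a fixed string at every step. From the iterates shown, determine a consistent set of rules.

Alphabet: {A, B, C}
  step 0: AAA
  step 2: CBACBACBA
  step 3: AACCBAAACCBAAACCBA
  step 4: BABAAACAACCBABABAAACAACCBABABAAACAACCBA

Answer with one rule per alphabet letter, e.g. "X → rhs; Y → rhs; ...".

A->BA, B->C, C->AAC

  step 3 ⇒ step 4: AACCBAAACCBAAACCBA ⇒ BA·BA·AAC·AAC·C·BA·BA·BA·AAC·AAC·C·BA·BA·BA·AAC·AAC·C·BA
    A ↦ BA
    B ↦ C
    C ↦ AAC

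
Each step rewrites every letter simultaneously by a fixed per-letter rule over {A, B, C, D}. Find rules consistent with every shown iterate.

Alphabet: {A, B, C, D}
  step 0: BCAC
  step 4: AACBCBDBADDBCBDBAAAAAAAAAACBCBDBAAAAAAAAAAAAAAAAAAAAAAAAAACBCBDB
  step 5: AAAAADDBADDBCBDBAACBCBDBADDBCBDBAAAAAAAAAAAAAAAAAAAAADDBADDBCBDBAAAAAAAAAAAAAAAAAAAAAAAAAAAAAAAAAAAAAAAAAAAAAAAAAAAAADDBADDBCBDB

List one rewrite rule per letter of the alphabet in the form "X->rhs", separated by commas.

  step 4 ⇒ step 5: AACBCBDBADDBCBDBAAAAAAAAAACBCBDBAAAAAAAAAAAAAAAAAAAAAAAAAACBCBDB ⇒ AA·AA·AD·DB·AD·DB·CB·DB·AA·CB·CB·DB·AD·DB·CB·DB·AA·AA·AA·AA·AA·AA·AA·AA·AA·AA·AD·DB·AD·DB·CB·DB·AA·AA·AA·AA·AA·AA·AA·AA·AA·AA·AA·AA·AA·AA·AA·AA·AA·AA·AA·AA·AA·AA·AA·AA·AA·AA·AD·DB·AD·DB·CB·DB
    A ↦ AA
    B ↦ DB
    C ↦ AD
    D ↦ CB

A->AA, B->DB, C->AD, D->CB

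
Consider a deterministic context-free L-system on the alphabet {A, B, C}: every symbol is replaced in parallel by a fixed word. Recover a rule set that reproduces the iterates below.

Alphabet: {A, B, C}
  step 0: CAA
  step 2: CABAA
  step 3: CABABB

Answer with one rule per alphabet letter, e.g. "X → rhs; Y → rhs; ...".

A->B, B->A, C->CA

  step 2 ⇒ step 3: CABAA ⇒ CA·B·A·B·B
    A ↦ B
    B ↦ A
    C ↦ CA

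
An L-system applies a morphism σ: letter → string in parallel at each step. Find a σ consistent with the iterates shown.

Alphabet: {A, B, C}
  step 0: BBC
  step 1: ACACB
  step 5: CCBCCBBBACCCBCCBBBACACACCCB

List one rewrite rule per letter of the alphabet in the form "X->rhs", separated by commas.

A->CC, B->AC, C->B

  step 0 ⇒ step 1: BBC ⇒ AC·AC·B
    B ↦ AC
    C ↦ B
    A ↦ CC  (constrained at step 1)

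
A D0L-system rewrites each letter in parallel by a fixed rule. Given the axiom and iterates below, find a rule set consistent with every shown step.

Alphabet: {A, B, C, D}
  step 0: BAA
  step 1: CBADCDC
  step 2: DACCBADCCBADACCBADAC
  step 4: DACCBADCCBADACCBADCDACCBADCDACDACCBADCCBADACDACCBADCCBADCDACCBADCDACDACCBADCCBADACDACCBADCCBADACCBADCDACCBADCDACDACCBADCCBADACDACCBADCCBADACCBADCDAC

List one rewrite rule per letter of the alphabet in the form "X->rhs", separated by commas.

  step 1 ⇒ step 2: CBADCDC ⇒ DAC·CBA·DC·CBA·DAC·CBA·DAC
    A ↦ DC
    B ↦ CBA
    C ↦ DAC
    D ↦ CBA

A->DC, B->CBA, C->DAC, D->CBA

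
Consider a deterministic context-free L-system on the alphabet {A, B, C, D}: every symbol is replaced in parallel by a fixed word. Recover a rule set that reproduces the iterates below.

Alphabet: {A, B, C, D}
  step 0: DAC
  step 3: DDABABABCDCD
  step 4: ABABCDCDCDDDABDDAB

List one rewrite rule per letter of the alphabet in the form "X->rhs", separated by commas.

A->C, B->D, C->DD, D->AB

  step 3 ⇒ step 4: DDABABABCDCD ⇒ AB·AB·C·D·C·D·C·D·DD·AB·DD·AB
    A ↦ C
    B ↦ D
    C ↦ DD
    D ↦ AB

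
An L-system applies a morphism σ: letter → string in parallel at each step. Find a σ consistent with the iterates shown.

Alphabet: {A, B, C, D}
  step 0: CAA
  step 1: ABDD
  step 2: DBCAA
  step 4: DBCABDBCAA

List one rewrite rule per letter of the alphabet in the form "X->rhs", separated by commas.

  step 1 ⇒ step 2: ABDD ⇒ D·BC·A·A
    A ↦ D
    B ↦ BC
    D ↦ A
  step 0 ⇒ step 1: CAA ⇒ AB·D·D
    C ↦ AB

A->D, B->BC, C->AB, D->A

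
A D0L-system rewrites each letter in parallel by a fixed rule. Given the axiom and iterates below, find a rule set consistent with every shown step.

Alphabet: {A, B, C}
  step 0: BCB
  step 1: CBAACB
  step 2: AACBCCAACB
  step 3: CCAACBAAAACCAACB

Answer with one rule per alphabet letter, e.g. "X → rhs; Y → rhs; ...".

A->C, B->CB, C->AA

  step 2 ⇒ step 3: AACBCCAACB ⇒ C·C·AA·CB·AA·AA·C·C·AA·CB
    A ↦ C
    B ↦ CB
    C ↦ AA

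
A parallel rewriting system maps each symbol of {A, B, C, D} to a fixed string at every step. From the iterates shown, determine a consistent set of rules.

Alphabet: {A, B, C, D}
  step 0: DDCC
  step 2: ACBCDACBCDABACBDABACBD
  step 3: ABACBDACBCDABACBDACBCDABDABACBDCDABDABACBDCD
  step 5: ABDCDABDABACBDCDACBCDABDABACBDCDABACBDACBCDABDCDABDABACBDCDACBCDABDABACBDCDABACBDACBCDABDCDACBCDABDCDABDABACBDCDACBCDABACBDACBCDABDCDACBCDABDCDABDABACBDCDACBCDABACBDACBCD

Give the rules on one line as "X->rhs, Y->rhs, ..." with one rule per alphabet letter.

  step 2 ⇒ step 3: ACBCDACBCDABACBDABACBD ⇒ AB·ACB·D·ACB·CD·AB·ACB·D·ACB·CD·AB·D·AB·ACB·D·CD·AB·D·AB·ACB·D·CD
    A ↦ AB
    B ↦ D
    C ↦ ACB
    D ↦ CD

A->AB, B->D, C->ACB, D->CD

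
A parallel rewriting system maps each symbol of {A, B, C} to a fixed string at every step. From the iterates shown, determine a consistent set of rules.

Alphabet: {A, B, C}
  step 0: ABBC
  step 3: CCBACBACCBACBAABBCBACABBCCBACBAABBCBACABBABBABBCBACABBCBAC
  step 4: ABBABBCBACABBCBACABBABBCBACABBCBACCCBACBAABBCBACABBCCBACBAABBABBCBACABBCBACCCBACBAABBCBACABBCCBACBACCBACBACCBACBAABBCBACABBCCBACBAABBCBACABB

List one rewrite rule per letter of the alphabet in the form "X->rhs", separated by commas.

A->C, B->CBA, C->ABB

  step 3 ⇒ step 4: CCBACBACCBACBAABBCBACABBCCBACBAABBCBACABBABBABBCBACABBCBAC ⇒ ABB·ABB·CBA·C·ABB·CBA·C·ABB·ABB·CBA·C·ABB·CBA·C·C·CBA·CBA·ABB·CBA·C·ABB·C·CBA·CBA·ABB·ABB·CBA·C·ABB·CBA·C·C·CBA·CBA·ABB·CBA·C·ABB·C·CBA·CBA·C·CBA·CBA·C·CBA·CBA·ABB·CBA·C·ABB·C·CBA·CBA·ABB·CBA·C·ABB
    A ↦ C
    B ↦ CBA
    C ↦ ABB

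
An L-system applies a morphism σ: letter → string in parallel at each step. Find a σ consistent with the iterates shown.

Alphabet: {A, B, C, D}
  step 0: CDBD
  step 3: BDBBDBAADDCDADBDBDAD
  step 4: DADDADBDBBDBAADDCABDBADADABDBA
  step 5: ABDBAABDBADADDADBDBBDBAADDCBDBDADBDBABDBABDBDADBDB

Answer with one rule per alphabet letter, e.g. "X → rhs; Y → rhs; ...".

A->BDB, B->D, C->DDC, D->A

  step 4 ⇒ step 5: DADDADBDBBDBAADDCABDBADADABDBA ⇒ A·BDB·A·A·BDB·A·D·A·D·D·A·D·BDB·BDB·A·A·DDC·BDB·D·A·D·BDB·A·BDB·A·BDB·D·A·D·BDB
    A ↦ BDB
    B ↦ D
    C ↦ DDC
    D ↦ A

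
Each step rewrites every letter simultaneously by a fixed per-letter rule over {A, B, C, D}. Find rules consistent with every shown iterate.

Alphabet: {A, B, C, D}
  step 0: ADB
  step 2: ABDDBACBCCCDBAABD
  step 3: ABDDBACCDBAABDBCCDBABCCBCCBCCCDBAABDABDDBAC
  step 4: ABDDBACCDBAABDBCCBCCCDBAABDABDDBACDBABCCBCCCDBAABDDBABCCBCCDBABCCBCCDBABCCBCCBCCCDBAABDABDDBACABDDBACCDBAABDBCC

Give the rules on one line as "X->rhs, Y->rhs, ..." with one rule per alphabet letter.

  step 3 ⇒ step 4: ABDDBACCDBAABDBCCDBABCCBCCBCCCDBAABDABDDBAC ⇒ ABD·DBA·C·C·DBA·ABD·BCC·BCC·C·DBA·ABD·ABD·DBA·C·DBA·BCC·BCC·C·DBA·ABD·DBA·BCC·BCC·DBA·BCC·BCC·DBA·BCC·BCC·BCC·C·DBA·ABD·ABD·DBA·C·ABD·DBA·C·C·DBA·ABD·BCC
    A ↦ ABD
    B ↦ DBA
    C ↦ BCC
    D ↦ C

A->ABD, B->DBA, C->BCC, D->C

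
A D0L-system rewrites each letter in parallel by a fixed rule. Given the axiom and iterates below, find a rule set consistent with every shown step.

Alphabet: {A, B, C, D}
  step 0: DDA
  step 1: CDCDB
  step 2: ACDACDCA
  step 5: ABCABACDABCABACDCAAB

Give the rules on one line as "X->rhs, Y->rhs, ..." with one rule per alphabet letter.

A->B, B->CA, C->A, D->CD

  step 1 ⇒ step 2: CDCDB ⇒ A·CD·A·CD·CA
    B ↦ CA
    C ↦ A
    D ↦ CD
  step 0 ⇒ step 1: DDA ⇒ CD·CD·B
    A ↦ B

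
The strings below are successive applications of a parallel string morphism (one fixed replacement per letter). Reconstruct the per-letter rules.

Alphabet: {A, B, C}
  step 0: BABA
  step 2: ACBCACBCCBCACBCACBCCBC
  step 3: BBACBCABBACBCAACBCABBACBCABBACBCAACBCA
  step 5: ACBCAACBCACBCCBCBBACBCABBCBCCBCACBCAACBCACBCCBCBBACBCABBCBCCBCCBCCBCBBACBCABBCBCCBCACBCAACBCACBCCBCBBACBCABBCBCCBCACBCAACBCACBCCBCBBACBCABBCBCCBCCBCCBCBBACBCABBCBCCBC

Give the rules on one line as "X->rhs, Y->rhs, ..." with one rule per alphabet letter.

  step 2 ⇒ step 3: ACBCACBCCBCACBCACBCCBC ⇒ BB·A·CBC·A·BB·A·CBC·A·A·CBC·A·BB·A·CBC·A·BB·A·CBC·A·A·CBC·A
    A ↦ BB
    B ↦ CBC
    C ↦ A

A->BB, B->CBC, C->A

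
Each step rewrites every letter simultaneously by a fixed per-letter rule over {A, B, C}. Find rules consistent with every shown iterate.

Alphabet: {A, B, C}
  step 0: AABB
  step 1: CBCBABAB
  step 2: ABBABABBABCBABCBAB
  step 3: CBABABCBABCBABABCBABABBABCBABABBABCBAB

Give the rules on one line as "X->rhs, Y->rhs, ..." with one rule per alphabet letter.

  step 2 ⇒ step 3: ABBABABBABCBABCBAB ⇒ CB·AB·AB·CB·AB·CB·AB·AB·CB·AB·ABB·AB·CB·AB·ABB·AB·CB·AB
    A ↦ CB
    B ↦ AB
    C ↦ ABB

A->CB, B->AB, C->ABB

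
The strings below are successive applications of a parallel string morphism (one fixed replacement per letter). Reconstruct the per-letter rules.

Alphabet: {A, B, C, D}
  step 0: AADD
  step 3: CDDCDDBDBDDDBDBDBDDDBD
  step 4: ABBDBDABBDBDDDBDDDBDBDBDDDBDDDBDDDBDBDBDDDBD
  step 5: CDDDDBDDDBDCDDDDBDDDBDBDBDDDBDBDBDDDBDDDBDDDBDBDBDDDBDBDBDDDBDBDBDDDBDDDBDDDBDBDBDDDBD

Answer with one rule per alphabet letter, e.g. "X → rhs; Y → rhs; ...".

  step 4 ⇒ step 5: ABBDBDABBDBDDDBDDDBDBDBDDDBDDDBDDDBDBDBDDDBD ⇒ C·DD·DD·BD·DD·BD·C·DD·DD·BD·DD·BD·BD·BD·DD·BD·BD·BD·DD·BD·DD·BD·DD·BD·BD·BD·DD·BD·BD·BD·DD·BD·BD·BD·DD·BD·DD·BD·DD·BD·BD·BD·DD·BD
    A ↦ C
    B ↦ DD
    D ↦ BD
  step 3 ⇒ step 4: CDDCDDBDBDDDBDBDBDDDBD ⇒ AB·BD·BD·AB·BD·BD·DD·BD·DD·BD·BD·BD·DD·BD·DD·BD·DD·BD·BD·BD·DD·BD
    C ↦ AB

A->C, B->DD, C->AB, D->BD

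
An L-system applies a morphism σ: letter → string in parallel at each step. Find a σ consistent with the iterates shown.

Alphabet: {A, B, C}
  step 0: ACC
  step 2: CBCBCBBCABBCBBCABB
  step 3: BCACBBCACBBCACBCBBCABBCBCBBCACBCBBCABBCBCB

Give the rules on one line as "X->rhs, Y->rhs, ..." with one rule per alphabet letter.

A->BB, B->CB, C->BCA

  step 2 ⇒ step 3: CBCBCBBCABBCBBCABB ⇒ BCA·CB·BCA·CB·BCA·CB·CB·BCA·BB·CB·CB·BCA·CB·CB·BCA·BB·CB·CB
    A ↦ BB
    B ↦ CB
    C ↦ BCA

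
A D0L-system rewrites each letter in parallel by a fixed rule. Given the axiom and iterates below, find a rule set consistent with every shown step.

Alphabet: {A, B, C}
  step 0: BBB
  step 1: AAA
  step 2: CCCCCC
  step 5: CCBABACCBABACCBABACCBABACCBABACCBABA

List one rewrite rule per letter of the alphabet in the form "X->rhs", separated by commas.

A->CC, B->A, C->BA

  step 1 ⇒ step 2: AAA ⇒ CC·CC·CC
    A ↦ CC
  step 0 ⇒ step 1: BBB ⇒ A·A·A
    B ↦ A
    C ↦ BA  (constrained at step 2)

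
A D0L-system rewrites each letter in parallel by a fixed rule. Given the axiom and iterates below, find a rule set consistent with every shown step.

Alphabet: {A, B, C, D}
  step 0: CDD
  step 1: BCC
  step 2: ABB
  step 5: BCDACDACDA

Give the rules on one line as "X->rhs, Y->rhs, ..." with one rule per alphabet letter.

A->DA, B->A, C->B, D->C

  step 1 ⇒ step 2: BCC ⇒ A·B·B
    B ↦ A
    C ↦ B
    A ↦ DA  (constrained at step 2)
  step 0 ⇒ step 1: CDD ⇒ B·C·C
    D ↦ C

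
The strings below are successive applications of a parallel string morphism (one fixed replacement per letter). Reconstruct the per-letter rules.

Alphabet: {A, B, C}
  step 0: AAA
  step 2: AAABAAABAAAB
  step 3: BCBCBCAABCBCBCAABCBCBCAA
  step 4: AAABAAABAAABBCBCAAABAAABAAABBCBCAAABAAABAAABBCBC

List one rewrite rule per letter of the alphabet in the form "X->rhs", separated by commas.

  step 3 ⇒ step 4: BCBCBCAABCBCBCAABCBCBCAA ⇒ AA·AB·AA·AB·AA·AB·BC·BC·AA·AB·AA·AB·AA·AB·BC·BC·AA·AB·AA·AB·AA·AB·BC·BC
    A ↦ BC
    B ↦ AA
    C ↦ AB

A->BC, B->AA, C->AB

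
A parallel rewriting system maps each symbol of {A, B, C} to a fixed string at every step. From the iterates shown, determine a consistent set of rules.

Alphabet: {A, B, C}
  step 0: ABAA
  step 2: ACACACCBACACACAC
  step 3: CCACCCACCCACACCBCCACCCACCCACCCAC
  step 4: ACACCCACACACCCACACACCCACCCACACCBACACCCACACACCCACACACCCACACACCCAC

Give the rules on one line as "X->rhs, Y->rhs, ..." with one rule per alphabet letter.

A->CC, B->CB, C->AC

  step 3 ⇒ step 4: CCACCCACCCACACCBCCACCCACCCACCCAC ⇒ AC·AC·CC·AC·AC·AC·CC·AC·AC·AC·CC·AC·CC·AC·AC·CB·AC·AC·CC·AC·AC·AC·CC·AC·AC·AC·CC·AC·AC·AC·CC·AC
    A ↦ CC
    B ↦ CB
    C ↦ AC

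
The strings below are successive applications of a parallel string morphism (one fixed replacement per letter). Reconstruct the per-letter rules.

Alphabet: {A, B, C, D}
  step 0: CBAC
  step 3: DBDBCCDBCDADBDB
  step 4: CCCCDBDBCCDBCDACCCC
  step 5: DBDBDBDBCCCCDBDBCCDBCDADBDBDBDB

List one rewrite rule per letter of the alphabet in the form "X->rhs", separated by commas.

  step 4 ⇒ step 5: CCCCDBDBCCDBCDACCCC ⇒ DB·DB·DB·DB·C·C·C·C·DB·DB·C·C·DB·C·DA·DB·DB·DB·DB
    A ↦ DA
    B ↦ C
    C ↦ DB
    D ↦ C

A->DA, B->C, C->DB, D->C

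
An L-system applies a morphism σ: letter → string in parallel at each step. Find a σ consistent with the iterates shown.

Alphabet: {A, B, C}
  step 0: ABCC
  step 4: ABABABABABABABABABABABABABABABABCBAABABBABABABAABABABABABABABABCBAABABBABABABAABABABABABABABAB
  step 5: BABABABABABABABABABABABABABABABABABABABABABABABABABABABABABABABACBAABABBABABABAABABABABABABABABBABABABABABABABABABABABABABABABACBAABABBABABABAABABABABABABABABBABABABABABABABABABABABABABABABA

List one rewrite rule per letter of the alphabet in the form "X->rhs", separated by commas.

  step 4 ⇒ step 5: ABABABABABABABABABABABABABABABABCBAABABBABABABAABABABABABABABABCBAABABBABABABAABABABABABABABAB ⇒ BAB·A·BAB·A·BAB·A·BAB·A·BAB·A·BAB·A·BAB·A·BAB·A·BAB·A·BAB·A·BAB·A·BAB·A·BAB·A·BAB·A·BAB·A·BAB·A·CBA·A·BAB·BAB·A·BAB·A·A·BAB·A·BAB·A·BAB·A·BAB·BAB·A·BAB·A·BAB·A·BAB·A·BAB·A·BAB·A·BAB·A·BAB·A·CBA·A·BAB·BAB·A·BAB·A·A·BAB·A·BAB·A·BAB·A·BAB·BAB·A·BAB·A·BAB·A·BAB·A·BAB·A·BAB·A·BAB·A·BAB·A
    A ↦ BAB
    B ↦ A
    C ↦ CBA

A->BAB, B->A, C->CBA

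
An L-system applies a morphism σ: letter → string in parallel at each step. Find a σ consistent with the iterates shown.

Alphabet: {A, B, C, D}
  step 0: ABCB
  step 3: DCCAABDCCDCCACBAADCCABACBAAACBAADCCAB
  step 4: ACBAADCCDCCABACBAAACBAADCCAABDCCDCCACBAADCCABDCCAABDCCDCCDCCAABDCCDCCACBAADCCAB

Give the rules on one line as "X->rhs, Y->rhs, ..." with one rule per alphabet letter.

A->DCC, B->AB, C->A, D->ACB

  step 3 ⇒ step 4: DCCAABDCCDCCACBAADCCABACBAAACBAADCCAB ⇒ ACB·A·A·DCC·DCC·AB·ACB·A·A·ACB·A·A·DCC·A·AB·DCC·DCC·ACB·A·A·DCC·AB·DCC·A·AB·DCC·DCC·DCC·A·AB·DCC·DCC·ACB·A·A·DCC·AB
    A ↦ DCC
    B ↦ AB
    C ↦ A
    D ↦ ACB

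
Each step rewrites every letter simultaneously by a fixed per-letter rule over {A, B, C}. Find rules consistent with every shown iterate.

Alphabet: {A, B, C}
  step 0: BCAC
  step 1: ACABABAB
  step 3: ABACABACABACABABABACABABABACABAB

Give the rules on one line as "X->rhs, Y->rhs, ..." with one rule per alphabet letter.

  step 0 ⇒ step 1: BCAC ⇒ AC·AB·AB·AB
    A ↦ AB
    B ↦ AC
    C ↦ AB

A->AB, B->AC, C->AB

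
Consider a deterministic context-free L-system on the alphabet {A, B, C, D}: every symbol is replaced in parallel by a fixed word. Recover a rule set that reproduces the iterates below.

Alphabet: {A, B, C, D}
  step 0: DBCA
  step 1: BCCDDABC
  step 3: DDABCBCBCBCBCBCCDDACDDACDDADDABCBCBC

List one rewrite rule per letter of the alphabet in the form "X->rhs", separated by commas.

  step 0 ⇒ step 1: DBCA ⇒ BC·C·DDA·BC
    A ↦ BC
    B ↦ C
    C ↦ DDA
    D ↦ BC

A->BC, B->C, C->DDA, D->BC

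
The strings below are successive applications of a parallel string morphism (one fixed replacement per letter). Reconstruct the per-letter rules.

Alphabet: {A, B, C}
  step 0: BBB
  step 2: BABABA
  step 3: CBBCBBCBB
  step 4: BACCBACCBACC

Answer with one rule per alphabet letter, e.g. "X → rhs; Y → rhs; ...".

A->BB, B->C, C->BA

  step 3 ⇒ step 4: CBBCBBCBB ⇒ BA·C·C·BA·C·C·BA·C·C
    B ↦ C
    C ↦ BA
  step 2 ⇒ step 3: BABABA ⇒ C·BB·C·BB·C·BB
    A ↦ BB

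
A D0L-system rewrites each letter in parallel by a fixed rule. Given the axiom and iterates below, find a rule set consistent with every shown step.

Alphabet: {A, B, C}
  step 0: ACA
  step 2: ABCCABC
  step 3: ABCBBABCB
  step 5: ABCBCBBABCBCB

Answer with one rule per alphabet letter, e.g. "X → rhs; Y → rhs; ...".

  step 2 ⇒ step 3: ABCCABC ⇒ AB·C·B·B·AB·C·B
    A ↦ AB
    B ↦ C
    C ↦ B

A->AB, B->C, C->B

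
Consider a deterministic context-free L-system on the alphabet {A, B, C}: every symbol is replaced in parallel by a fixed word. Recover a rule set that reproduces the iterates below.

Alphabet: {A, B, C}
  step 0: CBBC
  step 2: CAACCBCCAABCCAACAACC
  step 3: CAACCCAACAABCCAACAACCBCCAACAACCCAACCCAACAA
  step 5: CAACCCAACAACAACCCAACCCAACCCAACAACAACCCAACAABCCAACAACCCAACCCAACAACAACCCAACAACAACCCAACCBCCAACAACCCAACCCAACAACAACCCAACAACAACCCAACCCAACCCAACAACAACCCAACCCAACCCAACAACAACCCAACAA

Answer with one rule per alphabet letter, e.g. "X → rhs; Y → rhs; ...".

  step 2 ⇒ step 3: CAACCBCCAABCCAACAACC ⇒ CAA·C·C·CAA·CAA·BC·CAA·CAA·C·C·BC·CAA·CAA·C·C·CAA·C·C·CAA·CAA
    A ↦ C
    B ↦ BC
    C ↦ CAA

A->C, B->BC, C->CAA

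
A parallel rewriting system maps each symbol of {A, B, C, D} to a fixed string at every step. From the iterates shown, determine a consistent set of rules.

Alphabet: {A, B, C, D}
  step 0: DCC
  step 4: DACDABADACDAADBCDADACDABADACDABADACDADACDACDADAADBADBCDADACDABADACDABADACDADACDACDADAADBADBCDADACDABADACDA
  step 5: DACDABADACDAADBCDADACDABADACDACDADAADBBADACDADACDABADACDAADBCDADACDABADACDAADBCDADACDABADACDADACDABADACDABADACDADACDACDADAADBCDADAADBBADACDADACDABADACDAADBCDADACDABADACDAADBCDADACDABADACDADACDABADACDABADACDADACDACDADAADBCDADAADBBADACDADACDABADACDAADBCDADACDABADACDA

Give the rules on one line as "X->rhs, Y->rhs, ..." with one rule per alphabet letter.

A->CDA, B->ADB, C->BA, D->DA

  step 4 ⇒ step 5: DACDABADACDAADBCDADACDABADACDABADACDADACDACDADAADBADBCDADACDABADACDABADACDADACDACDADAADBADBCDADACDABADACDA ⇒ DA·CDA·BA·DA·CDA·ADB·CDA·DA·CDA·BA·DA·CDA·CDA·DA·ADB·BA·DA·CDA·DA·CDA·BA·DA·CDA·ADB·CDA·DA·CDA·BA·DA·CDA·ADB·CDA·DA·CDA·BA·DA·CDA·DA·CDA·BA·DA·CDA·BA·DA·CDA·DA·CDA·CDA·DA·ADB·CDA·DA·ADB·BA·DA·CDA·DA·CDA·BA·DA·CDA·ADB·CDA·DA·CDA·BA·DA·CDA·ADB·CDA·DA·CDA·BA·DA·CDA·DA·CDA·BA·DA·CDA·BA·DA·CDA·DA·CDA·CDA·DA·ADB·CDA·DA·ADB·BA·DA·CDA·DA·CDA·BA·DA·CDA·ADB·CDA·DA·CDA·BA·DA·CDA
    A ↦ CDA
    B ↦ ADB
    C ↦ BA
    D ↦ DA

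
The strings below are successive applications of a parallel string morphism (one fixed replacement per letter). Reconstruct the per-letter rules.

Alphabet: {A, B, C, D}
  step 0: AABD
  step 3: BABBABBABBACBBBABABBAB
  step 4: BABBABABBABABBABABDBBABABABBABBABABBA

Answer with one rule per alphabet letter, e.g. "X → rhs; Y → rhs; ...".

  step 3 ⇒ step 4: BABBABBABBACBBBABABBAB ⇒ BA·B·BA·BA·B·BA·BA·B·BA·BA·B·DB·BA·BA·BA·B·BA·B·BA·BA·B·BA
    A ↦ B
    B ↦ BA
    C ↦ DB
    D ↦ CBB  (constrained at step 0)

A->B, B->BA, C->DB, D->CBB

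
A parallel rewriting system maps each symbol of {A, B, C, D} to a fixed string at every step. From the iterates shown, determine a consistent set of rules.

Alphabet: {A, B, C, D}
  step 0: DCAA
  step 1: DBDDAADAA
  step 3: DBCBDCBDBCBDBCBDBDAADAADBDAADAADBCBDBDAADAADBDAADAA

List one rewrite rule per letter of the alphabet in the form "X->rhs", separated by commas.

  step 0 ⇒ step 1: DCAA ⇒ DB·D·DAA·DAA
    A ↦ DAA
    C ↦ D
    D ↦ DB
    B ↦ CB  (constrained at step 1)

A->DAA, B->CB, C->D, D->DB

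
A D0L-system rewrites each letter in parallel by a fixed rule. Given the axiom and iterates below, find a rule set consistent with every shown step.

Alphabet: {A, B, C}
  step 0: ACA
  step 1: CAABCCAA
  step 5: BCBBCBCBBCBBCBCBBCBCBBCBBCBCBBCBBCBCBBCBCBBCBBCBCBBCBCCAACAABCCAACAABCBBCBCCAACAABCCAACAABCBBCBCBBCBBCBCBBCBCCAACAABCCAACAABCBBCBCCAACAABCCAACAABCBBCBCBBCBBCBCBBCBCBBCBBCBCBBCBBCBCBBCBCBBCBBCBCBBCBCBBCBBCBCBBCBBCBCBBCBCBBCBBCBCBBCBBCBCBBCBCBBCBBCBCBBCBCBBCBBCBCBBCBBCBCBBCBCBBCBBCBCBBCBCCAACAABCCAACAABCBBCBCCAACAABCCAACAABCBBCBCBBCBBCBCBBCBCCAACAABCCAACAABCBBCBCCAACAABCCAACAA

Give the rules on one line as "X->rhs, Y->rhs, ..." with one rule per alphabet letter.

  step 0 ⇒ step 1: ACA ⇒ CAA·BC·CAA
    A ↦ CAA
    C ↦ BC
    B ↦ BCB  (constrained at step 1)

A->CAA, B->BCB, C->BC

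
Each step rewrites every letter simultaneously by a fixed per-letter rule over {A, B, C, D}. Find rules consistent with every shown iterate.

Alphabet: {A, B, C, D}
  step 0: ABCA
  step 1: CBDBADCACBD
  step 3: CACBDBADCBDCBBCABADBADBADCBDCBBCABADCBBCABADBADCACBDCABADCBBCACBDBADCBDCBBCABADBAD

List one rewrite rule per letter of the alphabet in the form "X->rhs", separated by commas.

  step 0 ⇒ step 1: ABCA ⇒ CBD·BAD·CA·CBD
    A ↦ CBD
    B ↦ BAD
    C ↦ CA
    D ↦ CBB  (constrained at step 1)

A->CBD, B->BAD, C->CA, D->CBB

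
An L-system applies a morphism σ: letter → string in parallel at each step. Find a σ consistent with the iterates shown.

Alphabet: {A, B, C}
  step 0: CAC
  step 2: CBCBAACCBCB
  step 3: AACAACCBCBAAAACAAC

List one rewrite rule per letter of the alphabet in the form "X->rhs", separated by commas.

  step 2 ⇒ step 3: CBCBAACCBCB ⇒ AA·C·AA·C·CB·CB·AA·AA·C·AA·C
    A ↦ CB
    B ↦ C
    C ↦ AA

A->CB, B->C, C->AA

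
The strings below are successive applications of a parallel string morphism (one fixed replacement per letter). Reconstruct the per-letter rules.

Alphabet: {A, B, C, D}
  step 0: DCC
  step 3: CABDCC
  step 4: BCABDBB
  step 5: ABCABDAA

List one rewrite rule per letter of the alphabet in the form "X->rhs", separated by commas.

A->C, B->A, C->B, D->BD

  step 4 ⇒ step 5: BCABDBB ⇒ A·B·C·A·BD·A·A
    A ↦ C
    B ↦ A
    C ↦ B
    D ↦ BD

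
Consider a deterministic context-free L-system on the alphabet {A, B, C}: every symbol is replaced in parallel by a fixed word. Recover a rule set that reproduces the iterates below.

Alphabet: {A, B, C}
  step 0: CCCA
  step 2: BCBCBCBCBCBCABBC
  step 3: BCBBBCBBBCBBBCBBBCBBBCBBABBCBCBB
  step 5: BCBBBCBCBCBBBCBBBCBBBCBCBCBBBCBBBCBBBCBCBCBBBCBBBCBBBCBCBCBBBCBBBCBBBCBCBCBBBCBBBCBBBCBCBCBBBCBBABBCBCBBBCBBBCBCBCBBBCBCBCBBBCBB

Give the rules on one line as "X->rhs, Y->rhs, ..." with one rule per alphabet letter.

A->AB, B->BC, C->BB

  step 2 ⇒ step 3: BCBCBCBCBCBCABBC ⇒ BC·BB·BC·BB·BC·BB·BC·BB·BC·BB·BC·BB·AB·BC·BC·BB
    A ↦ AB
    B ↦ BC
    C ↦ BB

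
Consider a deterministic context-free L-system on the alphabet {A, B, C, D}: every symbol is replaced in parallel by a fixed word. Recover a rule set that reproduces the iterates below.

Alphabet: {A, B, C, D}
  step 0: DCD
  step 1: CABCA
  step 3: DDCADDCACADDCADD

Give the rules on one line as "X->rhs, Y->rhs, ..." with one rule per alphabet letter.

A->DB, B->DD, C->B, D->CA

  step 0 ⇒ step 1: DCD ⇒ CA·B·CA
    C ↦ B
    D ↦ CA
    A ↦ DB  (constrained at step 1)
    B ↦ DD  (constrained at step 1)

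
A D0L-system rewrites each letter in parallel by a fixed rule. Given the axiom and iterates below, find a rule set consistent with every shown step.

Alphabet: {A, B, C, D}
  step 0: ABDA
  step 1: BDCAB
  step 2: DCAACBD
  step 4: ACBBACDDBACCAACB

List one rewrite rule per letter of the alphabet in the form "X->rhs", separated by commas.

A->B, B->D, C->AC, D->CA

  step 1 ⇒ step 2: BDCAB ⇒ D·CA·AC·B·D
    A ↦ B
    B ↦ D
    C ↦ AC
    D ↦ CA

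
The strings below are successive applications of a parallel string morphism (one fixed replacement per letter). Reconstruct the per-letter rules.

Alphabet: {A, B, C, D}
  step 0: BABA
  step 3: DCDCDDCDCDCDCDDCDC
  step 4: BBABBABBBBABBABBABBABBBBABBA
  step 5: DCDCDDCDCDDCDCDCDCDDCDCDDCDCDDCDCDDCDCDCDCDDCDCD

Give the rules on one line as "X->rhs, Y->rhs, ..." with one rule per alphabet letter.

A->D, B->DC, C->A, D->BB

  step 4 ⇒ step 5: BBABBABBBBABBABBABBABBBBABBA ⇒ DC·DC·D·DC·DC·D·DC·DC·DC·DC·D·DC·DC·D·DC·DC·D·DC·DC·D·DC·DC·DC·DC·D·DC·DC·D
    A ↦ D
    B ↦ DC
  step 3 ⇒ step 4: DCDCDDCDCDCDCDDCDC ⇒ BB·A·BB·A·BB·BB·A·BB·A·BB·A·BB·A·BB·BB·A·BB·A
    C ↦ A
  step 3 ⇒ step 4: DCDCDDCDCDCDCDDCDC ⇒ BB·A·BB·A·BB·BB·A·BB·A·BB·A·BB·A·BB·BB·A·BB·A
    D ↦ BB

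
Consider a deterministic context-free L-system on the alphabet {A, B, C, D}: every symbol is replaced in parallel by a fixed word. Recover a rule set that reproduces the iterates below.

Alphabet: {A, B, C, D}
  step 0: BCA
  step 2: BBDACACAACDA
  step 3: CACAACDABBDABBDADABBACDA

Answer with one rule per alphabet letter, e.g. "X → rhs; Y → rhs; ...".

  step 2 ⇒ step 3: BBDACACAACDA ⇒ CA·CA·AC·DA·BB·DA·BB·DA·DA·BB·AC·DA
    A ↦ DA
    B ↦ CA
    C ↦ BB
    D ↦ AC

A->DA, B->CA, C->BB, D->AC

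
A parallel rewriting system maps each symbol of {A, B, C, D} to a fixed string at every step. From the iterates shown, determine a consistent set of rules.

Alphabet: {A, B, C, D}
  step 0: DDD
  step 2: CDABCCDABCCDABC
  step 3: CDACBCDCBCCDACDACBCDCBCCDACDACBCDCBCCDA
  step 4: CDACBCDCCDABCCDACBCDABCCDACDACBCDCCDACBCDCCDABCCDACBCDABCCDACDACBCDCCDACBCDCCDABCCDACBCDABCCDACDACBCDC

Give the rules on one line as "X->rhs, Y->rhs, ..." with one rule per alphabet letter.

  step 3 ⇒ step 4: CDACBCDCBCCDACDACBCDCBCCDACDACBCDCBCCDA ⇒ CDA·CB·CDC·CDA·BC·CDA·CB·CDA·BC·CDA·CDA·CB·CDC·CDA·CB·CDC·CDA·BC·CDA·CB·CDA·BC·CDA·CDA·CB·CDC·CDA·CB·CDC·CDA·BC·CDA·CB·CDA·BC·CDA·CDA·CB·CDC
    A ↦ CDC
    B ↦ BC
    C ↦ CDA
    D ↦ CB

A->CDC, B->BC, C->CDA, D->CB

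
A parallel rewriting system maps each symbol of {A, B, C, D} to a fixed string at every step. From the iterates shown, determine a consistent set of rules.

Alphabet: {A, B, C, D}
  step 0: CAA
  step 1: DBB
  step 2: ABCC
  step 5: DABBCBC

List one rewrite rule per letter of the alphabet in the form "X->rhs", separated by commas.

A->B, B->C, C->D, D->AB

  step 1 ⇒ step 2: DBB ⇒ AB·C·C
    B ↦ C
    D ↦ AB
  step 0 ⇒ step 1: CAA ⇒ D·B·B
    A ↦ B
  step 0 ⇒ step 1: CAA ⇒ D·B·B
    C ↦ D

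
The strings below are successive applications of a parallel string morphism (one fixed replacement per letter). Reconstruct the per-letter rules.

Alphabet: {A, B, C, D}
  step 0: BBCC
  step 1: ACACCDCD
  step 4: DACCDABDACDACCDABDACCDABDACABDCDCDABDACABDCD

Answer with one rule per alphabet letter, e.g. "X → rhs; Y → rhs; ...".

  step 0 ⇒ step 1: BBCC ⇒ AC·AC·CD·CD
    B ↦ AC
    C ↦ CD
    A ↦ D  (constrained at step 1)
    D ↦ AB  (constrained at step 1)

A->D, B->AC, C->CD, D->AB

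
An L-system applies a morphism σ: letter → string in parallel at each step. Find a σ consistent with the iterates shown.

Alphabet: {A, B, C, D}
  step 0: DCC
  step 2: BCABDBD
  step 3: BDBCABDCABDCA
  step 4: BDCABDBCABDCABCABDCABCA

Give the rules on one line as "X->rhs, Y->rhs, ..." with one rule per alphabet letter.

  step 3 ⇒ step 4: BDBCABDCABDCA ⇒ BD·CA·BD·B·CA·BD·CA·B·CA·BD·CA·B·CA
    A ↦ CA
    B ↦ BD
    C ↦ B
    D ↦ CA

A->CA, B->BD, C->B, D->CA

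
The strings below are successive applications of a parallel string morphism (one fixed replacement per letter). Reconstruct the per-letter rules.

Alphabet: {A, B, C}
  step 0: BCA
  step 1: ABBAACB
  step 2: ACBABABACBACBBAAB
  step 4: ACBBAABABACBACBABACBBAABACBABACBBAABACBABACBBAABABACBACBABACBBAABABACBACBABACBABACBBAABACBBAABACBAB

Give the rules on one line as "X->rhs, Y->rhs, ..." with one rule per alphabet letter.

  step 1 ⇒ step 2: ABBAACB ⇒ ACB·AB·AB·ACB·ACB·BA·AB
    A ↦ ACB
    B ↦ AB
    C ↦ BA

A->ACB, B->AB, C->BA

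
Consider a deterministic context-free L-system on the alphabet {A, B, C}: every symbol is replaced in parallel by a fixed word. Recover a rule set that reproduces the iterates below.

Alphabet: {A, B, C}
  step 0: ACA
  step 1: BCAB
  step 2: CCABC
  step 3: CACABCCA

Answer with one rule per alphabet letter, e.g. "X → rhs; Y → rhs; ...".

A->B, B->C, C->CA

  step 2 ⇒ step 3: CCABC ⇒ CA·CA·B·C·CA
    A ↦ B
    B ↦ C
    C ↦ CA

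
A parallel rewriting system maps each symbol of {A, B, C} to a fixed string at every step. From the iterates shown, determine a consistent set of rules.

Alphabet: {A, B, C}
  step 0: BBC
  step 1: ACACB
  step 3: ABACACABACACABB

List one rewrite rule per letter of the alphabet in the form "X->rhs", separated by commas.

A->AB, B->AC, C->B

  step 0 ⇒ step 1: BBC ⇒ AC·AC·B
    B ↦ AC
    C ↦ B
    A ↦ AB  (constrained at step 1)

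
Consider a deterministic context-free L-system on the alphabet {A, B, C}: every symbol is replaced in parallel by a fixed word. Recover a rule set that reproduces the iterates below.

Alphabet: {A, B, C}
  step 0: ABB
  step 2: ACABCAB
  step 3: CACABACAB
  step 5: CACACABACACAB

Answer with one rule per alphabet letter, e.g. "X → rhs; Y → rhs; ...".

A->C, B->AB, C->A

  step 2 ⇒ step 3: ACABCAB ⇒ C·A·C·AB·A·C·AB
    A ↦ C
    B ↦ AB
    C ↦ A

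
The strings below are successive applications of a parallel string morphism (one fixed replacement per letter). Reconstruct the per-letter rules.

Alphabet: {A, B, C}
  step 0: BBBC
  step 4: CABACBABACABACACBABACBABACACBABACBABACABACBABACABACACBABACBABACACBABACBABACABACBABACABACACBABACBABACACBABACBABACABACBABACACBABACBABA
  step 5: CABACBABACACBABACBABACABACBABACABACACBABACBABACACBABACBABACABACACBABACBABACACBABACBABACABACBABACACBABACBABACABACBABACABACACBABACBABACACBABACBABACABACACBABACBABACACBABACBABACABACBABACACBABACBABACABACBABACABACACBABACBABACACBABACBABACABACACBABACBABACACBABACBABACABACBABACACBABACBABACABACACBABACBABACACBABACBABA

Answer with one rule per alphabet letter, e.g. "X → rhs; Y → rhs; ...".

A->BA, B->CBA, C->CA

  step 4 ⇒ step 5: CABACBABACABACACBABACBABACACBABACBABACABACBABACABACACBABACBABACACBABACBABACABACBABACABACACBABACBABACACBABACBABACABACBABACACBABACBABA ⇒ CA·BA·CBA·BA·CA·CBA·BA·CBA·BA·CA·BA·CBA·BA·CA·BA·CA·CBA·BA·CBA·BA·CA·CBA·BA·CBA·BA·CA·BA·CA·CBA·BA·CBA·BA·CA·CBA·BA·CBA·BA·CA·BA·CBA·BA·CA·CBA·BA·CBA·BA·CA·BA·CBA·BA·CA·BA·CA·CBA·BA·CBA·BA·CA·CBA·BA·CBA·BA·CA·BA·CA·CBA·BA·CBA·BA·CA·CBA·BA·CBA·BA·CA·BA·CBA·BA·CA·CBA·BA·CBA·BA·CA·BA·CBA·BA·CA·BA·CA·CBA·BA·CBA·BA·CA·CBA·BA·CBA·BA·CA·BA·CA·CBA·BA·CBA·BA·CA·CBA·BA·CBA·BA·CA·BA·CBA·BA·CA·CBA·BA·CBA·BA·CA·BA·CA·CBA·BA·CBA·BA·CA·CBA·BA·CBA·BA
    A ↦ BA
    B ↦ CBA
    C ↦ CA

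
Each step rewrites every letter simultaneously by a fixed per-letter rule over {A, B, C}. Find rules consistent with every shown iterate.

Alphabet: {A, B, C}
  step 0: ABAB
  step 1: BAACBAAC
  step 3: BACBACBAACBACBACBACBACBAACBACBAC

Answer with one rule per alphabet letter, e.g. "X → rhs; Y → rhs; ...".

  step 0 ⇒ step 1: ABAB ⇒ BA·AC·BA·AC
    A ↦ BA
    B ↦ AC
    C ↦ CB  (constrained at step 1)

A->BA, B->AC, C->CB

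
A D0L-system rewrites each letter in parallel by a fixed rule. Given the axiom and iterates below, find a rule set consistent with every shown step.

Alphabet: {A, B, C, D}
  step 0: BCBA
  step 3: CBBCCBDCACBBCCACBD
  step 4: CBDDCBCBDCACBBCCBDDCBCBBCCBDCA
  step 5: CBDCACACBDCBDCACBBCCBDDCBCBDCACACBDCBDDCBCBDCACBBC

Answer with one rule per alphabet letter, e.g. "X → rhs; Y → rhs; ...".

A->BC, B->D, C->CB, D->CA

  step 4 ⇒ step 5: CBDDCBCBDCACBBCCBDDCBCBBCCBDCA ⇒ CB·D·CA·CA·CB·D·CB·D·CA·CB·BC·CB·D·D·CB·CB·D·CA·CA·CB·D·CB·D·D·CB·CB·D·CA·CB·BC
    A ↦ BC
    B ↦ D
    C ↦ CB
    D ↦ CA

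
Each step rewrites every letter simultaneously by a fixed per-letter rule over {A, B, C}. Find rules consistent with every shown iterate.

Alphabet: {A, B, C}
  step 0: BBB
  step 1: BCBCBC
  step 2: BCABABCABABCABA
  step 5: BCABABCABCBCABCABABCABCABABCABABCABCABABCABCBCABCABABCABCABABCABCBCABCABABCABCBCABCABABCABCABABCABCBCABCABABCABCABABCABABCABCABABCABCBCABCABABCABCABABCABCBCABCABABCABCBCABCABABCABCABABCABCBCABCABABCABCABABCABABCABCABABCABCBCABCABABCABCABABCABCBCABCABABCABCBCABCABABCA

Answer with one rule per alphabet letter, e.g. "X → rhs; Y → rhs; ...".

A->BCA, B->BC, C->ABA

  step 1 ⇒ step 2: BCBCBC ⇒ BC·ABA·BC·ABA·BC·ABA
    B ↦ BC
    C ↦ ABA
    A ↦ BCA  (constrained at step 2)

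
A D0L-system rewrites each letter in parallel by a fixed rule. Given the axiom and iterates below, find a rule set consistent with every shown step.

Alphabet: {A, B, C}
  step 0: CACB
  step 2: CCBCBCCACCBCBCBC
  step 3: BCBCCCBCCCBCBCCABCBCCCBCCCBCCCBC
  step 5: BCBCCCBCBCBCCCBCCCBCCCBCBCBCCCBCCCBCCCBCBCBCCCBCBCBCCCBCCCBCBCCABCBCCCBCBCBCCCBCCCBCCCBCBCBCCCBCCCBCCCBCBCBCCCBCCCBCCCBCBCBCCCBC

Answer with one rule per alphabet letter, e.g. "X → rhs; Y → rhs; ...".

  step 2 ⇒ step 3: CCBCBCCACCBCBCBC ⇒ BC·BC·CC·BC·CC·BC·BC·CA·BC·BC·CC·BC·CC·BC·CC·BC
    A ↦ CA
    B ↦ CC
    C ↦ BC

A->CA, B->CC, C->BC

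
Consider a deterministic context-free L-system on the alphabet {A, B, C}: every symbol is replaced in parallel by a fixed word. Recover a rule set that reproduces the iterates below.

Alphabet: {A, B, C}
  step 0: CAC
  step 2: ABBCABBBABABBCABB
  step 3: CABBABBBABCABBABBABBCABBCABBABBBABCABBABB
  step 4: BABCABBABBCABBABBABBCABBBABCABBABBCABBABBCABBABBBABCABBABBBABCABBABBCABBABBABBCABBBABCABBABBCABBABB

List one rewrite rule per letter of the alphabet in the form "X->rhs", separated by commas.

  step 3 ⇒ step 4: CABBABBBABCABBABBABBCABBCABBABBBABCABBABB ⇒ BAB·C·ABB·ABB·C·ABB·ABB·ABB·C·ABB·BAB·C·ABB·ABB·C·ABB·ABB·C·ABB·ABB·BAB·C·ABB·ABB·BAB·C·ABB·ABB·C·ABB·ABB·ABB·C·ABB·BAB·C·ABB·ABB·C·ABB·ABB
    A ↦ C
    B ↦ ABB
    C ↦ BAB

A->C, B->ABB, C->BAB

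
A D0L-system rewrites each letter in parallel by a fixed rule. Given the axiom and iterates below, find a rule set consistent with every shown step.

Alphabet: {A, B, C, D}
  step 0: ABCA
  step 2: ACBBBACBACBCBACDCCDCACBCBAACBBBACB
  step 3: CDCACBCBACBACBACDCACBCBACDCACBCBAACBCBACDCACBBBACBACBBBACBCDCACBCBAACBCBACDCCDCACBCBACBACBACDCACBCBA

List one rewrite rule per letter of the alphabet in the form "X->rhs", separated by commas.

A->CDC, B->CBA, C->ACB, D->BB

  step 2 ⇒ step 3: ACBBBACBACBCBACDCCDCACBCBAACBBBACB ⇒ CDC·ACB·CBA·CBA·CBA·CDC·ACB·CBA·CDC·ACB·CBA·ACB·CBA·CDC·ACB·BB·ACB·ACB·BB·ACB·CDC·ACB·CBA·ACB·CBA·CDC·CDC·ACB·CBA·CBA·CBA·CDC·ACB·CBA
    A ↦ CDC
    B ↦ CBA
    C ↦ ACB
    D ↦ BB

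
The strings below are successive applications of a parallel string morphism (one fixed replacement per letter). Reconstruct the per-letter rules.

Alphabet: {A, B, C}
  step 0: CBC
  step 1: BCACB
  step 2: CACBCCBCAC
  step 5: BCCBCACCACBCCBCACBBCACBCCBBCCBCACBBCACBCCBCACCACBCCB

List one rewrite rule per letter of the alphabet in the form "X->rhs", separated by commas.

  step 1 ⇒ step 2: BCACB ⇒ CAC·B·CC·B·CAC
    A ↦ CC
    B ↦ CAC
    C ↦ B

A->CC, B->CAC, C->B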